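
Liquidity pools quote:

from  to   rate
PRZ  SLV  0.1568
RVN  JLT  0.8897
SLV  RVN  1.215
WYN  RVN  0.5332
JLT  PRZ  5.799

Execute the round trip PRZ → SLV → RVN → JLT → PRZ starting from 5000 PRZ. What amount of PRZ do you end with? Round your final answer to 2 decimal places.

4914.61

5000 PRZ × 0.1568 = 784 SLV
784 SLV × 1.215 = 952.56 RVN
952.56 RVN × 0.8897 = 847.492632 JLT
847.492632 JLT × 5.799 = 4914.609772968 PRZ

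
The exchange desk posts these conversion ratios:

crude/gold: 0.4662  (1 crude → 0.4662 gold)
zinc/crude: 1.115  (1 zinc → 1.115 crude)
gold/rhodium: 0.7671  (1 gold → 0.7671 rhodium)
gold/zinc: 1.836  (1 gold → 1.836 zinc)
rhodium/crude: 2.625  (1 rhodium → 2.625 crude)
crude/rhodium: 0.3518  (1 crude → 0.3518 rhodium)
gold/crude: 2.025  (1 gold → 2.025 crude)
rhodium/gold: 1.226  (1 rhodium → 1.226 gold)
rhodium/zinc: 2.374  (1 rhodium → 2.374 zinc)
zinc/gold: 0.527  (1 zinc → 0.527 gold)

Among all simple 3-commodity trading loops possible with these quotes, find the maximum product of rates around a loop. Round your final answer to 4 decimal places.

0.9597

gold→rhodium→zinc→gold: 0.7671 × 2.374 × 0.527 = 0.95972
gold→zinc→crude→gold: 1.836 × 1.115 × 0.4662 = 0.95438
gold→rhodium→crude→gold: 0.7671 × 2.625 × 0.4662 = 0.93876
crude→rhodium→zinc→crude: 0.3518 × 2.374 × 1.115 = 0.93122
gold→crude→rhodium→gold: 2.025 × 0.3518 × 1.226 = 0.87340
Maximum is gold→rhodium→zinc→gold at 0.9597; no arbitrage — every cycle loses value.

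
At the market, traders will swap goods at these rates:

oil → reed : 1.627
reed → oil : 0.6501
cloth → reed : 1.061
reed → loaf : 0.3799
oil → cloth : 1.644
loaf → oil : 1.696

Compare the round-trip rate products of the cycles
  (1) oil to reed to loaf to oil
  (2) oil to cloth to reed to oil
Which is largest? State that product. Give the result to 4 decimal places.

1.1340

(1) 1.627 × 0.3799 × 1.696 = 1.04829
(2) 1.644 × 1.061 × 0.6501 = 1.13396
Highest is cycle (2) at 1.1340 (>1, arbitrage).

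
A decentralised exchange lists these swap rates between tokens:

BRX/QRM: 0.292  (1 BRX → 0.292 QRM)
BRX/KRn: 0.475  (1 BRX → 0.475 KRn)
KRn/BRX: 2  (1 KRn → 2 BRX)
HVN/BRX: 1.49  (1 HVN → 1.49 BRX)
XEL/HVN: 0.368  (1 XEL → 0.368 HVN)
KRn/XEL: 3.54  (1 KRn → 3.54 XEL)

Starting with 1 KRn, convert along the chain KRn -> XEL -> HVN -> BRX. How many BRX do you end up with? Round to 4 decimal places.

1 KRn × 3.54 = 3.54 XEL
3.54 XEL × 0.368 = 1.30272 HVN
1.30272 HVN × 1.49 = 1.9410528 BRX

1.9411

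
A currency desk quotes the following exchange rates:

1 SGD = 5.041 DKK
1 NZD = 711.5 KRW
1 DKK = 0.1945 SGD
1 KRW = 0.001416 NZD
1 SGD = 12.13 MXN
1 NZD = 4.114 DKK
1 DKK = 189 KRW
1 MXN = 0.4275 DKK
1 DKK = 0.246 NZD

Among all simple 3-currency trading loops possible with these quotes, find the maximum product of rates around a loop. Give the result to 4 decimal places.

1.1010

KRW→NZD→DKK→KRW: 0.001416 × 4.114 × 189 = 1.10101
DKK→SGD→MXN→DKK: 0.1945 × 12.13 × 0.4275 = 1.00859
Maximum is KRW→NZD→DKK→KRW at 1.1010; arbitrage exists.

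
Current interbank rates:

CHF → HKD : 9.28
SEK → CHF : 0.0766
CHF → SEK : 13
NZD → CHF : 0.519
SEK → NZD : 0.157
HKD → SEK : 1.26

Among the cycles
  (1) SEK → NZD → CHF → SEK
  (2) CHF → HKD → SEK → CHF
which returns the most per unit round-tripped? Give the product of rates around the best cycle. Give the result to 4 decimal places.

(1) 0.157 × 0.519 × 13 = 1.05928
(2) 9.28 × 1.26 × 0.0766 = 0.89567
Highest is cycle (1) at 1.0593 (>1, arbitrage).

1.0593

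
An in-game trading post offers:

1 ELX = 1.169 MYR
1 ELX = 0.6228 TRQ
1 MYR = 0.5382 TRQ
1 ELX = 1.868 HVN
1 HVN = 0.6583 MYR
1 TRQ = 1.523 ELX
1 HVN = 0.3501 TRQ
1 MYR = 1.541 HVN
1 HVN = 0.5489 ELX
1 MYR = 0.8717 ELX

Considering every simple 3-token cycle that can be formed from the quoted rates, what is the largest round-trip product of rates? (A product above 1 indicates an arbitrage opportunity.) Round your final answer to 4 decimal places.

1.0719

HVN→MYR→ELX→HVN: 0.6583 × 0.8717 × 1.868 = 1.07193
HVN→TRQ→ELX→HVN: 0.3501 × 1.523 × 1.868 = 0.99602
HVN→ELX→MYR→HVN: 0.5489 × 1.169 × 1.541 = 0.98880
TRQ→ELX→MYR→TRQ: 1.523 × 1.169 × 0.5382 = 0.95820
Maximum is HVN→MYR→ELX→HVN at 1.0719; arbitrage exists.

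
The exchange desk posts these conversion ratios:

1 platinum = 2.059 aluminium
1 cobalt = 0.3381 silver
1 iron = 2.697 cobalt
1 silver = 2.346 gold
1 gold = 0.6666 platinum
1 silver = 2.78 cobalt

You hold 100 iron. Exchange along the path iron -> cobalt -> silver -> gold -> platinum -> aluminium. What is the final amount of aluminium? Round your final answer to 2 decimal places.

100 iron × 2.697 = 269.7 cobalt
269.7 cobalt × 0.3381 = 91.18557 silver
91.18557 silver × 2.346 = 213.92134722 gold
213.92134722 gold × 0.6666 = 142.599970056852 platinum
142.599970056852 platinum × 2.059 = 293.613338347058268 aluminium

293.61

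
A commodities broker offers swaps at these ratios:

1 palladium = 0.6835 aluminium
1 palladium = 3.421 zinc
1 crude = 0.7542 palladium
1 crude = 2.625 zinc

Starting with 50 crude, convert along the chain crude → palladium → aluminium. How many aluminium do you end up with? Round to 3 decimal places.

25.775

50 crude × 0.7542 = 37.71 palladium
37.71 palladium × 0.6835 = 25.774785 aluminium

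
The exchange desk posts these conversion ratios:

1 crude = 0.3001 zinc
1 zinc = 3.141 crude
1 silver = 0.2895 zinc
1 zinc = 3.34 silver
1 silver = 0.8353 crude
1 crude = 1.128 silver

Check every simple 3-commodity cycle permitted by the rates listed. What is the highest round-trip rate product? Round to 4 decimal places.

1.0257

crude→silver→zinc→crude: 1.128 × 0.2895 × 3.141 = 1.02571
crude→zinc→silver→crude: 0.3001 × 3.34 × 0.8353 = 0.83725
Maximum is crude→silver→zinc→crude at 1.0257; arbitrage exists.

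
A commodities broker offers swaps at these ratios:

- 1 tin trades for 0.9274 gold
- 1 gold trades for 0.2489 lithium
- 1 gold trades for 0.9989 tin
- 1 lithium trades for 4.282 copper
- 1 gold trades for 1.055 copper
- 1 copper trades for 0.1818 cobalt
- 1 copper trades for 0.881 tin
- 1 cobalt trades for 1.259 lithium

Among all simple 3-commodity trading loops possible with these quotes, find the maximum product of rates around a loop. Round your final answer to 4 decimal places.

copper→cobalt→lithium→copper: 0.1818 × 1.259 × 4.282 = 0.98009
copper→tin→gold→copper: 0.881 × 0.9274 × 1.055 = 0.86198
Maximum is copper→cobalt→lithium→copper at 0.9801; no arbitrage — every cycle loses value.

0.9801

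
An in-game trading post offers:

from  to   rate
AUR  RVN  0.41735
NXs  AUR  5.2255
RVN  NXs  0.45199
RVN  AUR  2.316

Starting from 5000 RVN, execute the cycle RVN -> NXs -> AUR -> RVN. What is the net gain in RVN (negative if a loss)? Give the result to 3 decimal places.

5000 RVN × 0.45199 = 2259.95 NXs
2259.95 NXs × 5.2255 = 11809.368725 AUR
11809.368725 AUR × 0.41735 = 4928.64003737875 RVN
Net change: 4928.64003737875 − 5000 = -71.35996262125 RVN

-71.360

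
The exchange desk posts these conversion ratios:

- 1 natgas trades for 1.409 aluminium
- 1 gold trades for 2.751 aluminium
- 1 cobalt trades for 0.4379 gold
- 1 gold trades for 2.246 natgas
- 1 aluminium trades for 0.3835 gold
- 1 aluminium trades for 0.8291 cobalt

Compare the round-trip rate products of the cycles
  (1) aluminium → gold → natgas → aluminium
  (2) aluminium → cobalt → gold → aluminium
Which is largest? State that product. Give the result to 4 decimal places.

(1) 0.3835 × 2.246 × 1.409 = 1.21363
(2) 0.8291 × 0.4379 × 2.751 = 0.99879
Highest is cycle (1) at 1.2136 (>1, arbitrage).

1.2136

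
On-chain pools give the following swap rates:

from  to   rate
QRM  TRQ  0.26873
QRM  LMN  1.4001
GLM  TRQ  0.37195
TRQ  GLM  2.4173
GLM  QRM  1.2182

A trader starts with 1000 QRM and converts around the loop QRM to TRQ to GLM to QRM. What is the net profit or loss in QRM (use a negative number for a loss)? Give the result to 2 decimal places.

1000 QRM × 0.26873 = 268.73 TRQ
268.73 TRQ × 2.4173 = 649.601029 GLM
649.601029 GLM × 1.2182 = 791.3439735278 QRM
Net change: 791.3439735278 − 1000 = -208.6560264722 QRM

-208.66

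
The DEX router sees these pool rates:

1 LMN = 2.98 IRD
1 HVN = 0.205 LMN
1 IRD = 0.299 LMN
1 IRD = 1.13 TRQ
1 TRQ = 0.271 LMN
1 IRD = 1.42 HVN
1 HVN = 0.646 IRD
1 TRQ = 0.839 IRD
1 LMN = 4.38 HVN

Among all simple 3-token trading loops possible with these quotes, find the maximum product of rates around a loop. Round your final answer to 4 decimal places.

0.9126

LMN→IRD→TRQ→LMN: 2.98 × 1.13 × 0.271 = 0.91257
LMN→IRD→HVN→LMN: 2.98 × 1.42 × 0.205 = 0.86748
LMN→HVN→IRD→LMN: 4.38 × 0.646 × 0.299 = 0.84601
Maximum is LMN→IRD→TRQ→LMN at 0.9126; no arbitrage — every cycle loses value.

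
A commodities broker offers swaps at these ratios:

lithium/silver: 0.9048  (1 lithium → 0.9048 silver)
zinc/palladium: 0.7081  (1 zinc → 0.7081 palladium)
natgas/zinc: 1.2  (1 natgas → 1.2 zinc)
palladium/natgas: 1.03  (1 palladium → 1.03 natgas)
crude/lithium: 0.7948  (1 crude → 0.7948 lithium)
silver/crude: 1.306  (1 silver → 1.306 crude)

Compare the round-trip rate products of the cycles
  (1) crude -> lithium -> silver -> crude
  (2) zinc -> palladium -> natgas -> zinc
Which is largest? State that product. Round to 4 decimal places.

0.9392

(1) 0.7948 × 0.9048 × 1.306 = 0.93919
(2) 0.7081 × 1.03 × 1.2 = 0.87521
Highest is cycle (1) at 0.9392 (≤1, no arbitrage).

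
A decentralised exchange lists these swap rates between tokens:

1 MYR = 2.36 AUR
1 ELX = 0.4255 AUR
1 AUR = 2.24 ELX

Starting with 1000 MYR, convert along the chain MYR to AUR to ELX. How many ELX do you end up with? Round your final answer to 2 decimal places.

5286.40

1000 MYR × 2.36 = 2360 AUR
2360 AUR × 2.24 = 5286.4 ELX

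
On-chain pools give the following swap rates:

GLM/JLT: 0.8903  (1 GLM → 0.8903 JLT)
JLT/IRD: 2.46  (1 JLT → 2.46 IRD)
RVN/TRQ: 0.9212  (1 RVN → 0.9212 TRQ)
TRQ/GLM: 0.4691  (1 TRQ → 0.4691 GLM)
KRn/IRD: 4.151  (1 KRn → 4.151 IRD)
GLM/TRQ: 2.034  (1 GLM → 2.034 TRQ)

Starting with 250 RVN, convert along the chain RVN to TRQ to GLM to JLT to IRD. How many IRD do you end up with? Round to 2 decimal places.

236.61

250 RVN × 0.9212 = 230.3 TRQ
230.3 TRQ × 0.4691 = 108.03373 GLM
108.03373 GLM × 0.8903 = 96.182429819 JLT
96.182429819 JLT × 2.46 = 236.60877735474 IRD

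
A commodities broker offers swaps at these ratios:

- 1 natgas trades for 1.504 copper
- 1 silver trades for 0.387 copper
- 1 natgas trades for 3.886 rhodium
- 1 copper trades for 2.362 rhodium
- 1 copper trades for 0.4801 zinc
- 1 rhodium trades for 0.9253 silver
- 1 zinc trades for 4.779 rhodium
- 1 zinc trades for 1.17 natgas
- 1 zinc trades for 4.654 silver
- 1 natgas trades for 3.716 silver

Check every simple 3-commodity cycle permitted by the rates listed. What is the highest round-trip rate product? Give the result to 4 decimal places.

silver→copper→zinc→silver: 0.387 × 0.4801 × 4.654 = 0.86471
silver→copper→rhodium→silver: 0.387 × 2.362 × 0.9253 = 0.84581
copper→zinc→natgas→copper: 0.4801 × 1.17 × 1.504 = 0.84482
Maximum is silver→copper→zinc→silver at 0.8647; no arbitrage — every cycle loses value.

0.8647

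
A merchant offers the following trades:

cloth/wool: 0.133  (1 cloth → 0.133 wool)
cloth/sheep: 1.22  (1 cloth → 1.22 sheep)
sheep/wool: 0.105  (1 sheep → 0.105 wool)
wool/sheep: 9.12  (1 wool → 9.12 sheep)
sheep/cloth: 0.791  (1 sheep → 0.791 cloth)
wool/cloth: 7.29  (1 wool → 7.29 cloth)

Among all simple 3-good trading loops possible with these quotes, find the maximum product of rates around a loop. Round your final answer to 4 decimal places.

0.9595

sheep→cloth→wool→sheep: 0.791 × 0.133 × 9.12 = 0.95945
sheep→wool→cloth→sheep: 0.105 × 7.29 × 1.22 = 0.93385
Maximum is sheep→cloth→wool→sheep at 0.9595; no arbitrage — every cycle loses value.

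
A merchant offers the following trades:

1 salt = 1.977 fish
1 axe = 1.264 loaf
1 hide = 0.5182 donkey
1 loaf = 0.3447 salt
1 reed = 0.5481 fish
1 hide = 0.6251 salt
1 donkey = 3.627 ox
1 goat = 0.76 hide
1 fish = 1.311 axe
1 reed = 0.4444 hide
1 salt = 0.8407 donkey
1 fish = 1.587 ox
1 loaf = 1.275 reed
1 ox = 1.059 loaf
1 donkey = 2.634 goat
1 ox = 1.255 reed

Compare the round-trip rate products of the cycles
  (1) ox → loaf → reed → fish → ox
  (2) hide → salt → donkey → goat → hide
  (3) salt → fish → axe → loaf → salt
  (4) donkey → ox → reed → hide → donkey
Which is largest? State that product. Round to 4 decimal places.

(1) 1.059 × 1.275 × 0.5481 × 1.587 = 1.17447
(2) 0.6251 × 0.8407 × 2.634 × 0.76 = 1.05201
(3) 1.977 × 1.311 × 1.264 × 0.3447 = 1.12927
(4) 3.627 × 1.255 × 0.4444 × 0.5182 = 1.04824
Highest is cycle (1) at 1.1745 (>1, arbitrage).

1.1745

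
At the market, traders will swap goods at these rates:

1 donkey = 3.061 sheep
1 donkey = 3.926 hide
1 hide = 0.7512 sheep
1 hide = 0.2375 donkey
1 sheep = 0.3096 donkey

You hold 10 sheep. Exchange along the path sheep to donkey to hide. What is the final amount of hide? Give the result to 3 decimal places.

10 sheep × 0.3096 = 3.096 donkey
3.096 donkey × 3.926 = 12.154896 hide

12.155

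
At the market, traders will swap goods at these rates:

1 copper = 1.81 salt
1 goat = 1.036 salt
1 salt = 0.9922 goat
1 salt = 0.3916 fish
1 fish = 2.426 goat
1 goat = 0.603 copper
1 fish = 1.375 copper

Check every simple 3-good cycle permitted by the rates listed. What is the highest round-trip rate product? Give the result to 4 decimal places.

1.0829

salt→goat→copper→salt: 0.9922 × 0.603 × 1.81 = 1.08292
salt→fish→goat→salt: 0.3916 × 2.426 × 1.036 = 0.98422
salt→fish→copper→salt: 0.3916 × 1.375 × 1.81 = 0.97459
Maximum is salt→goat→copper→salt at 1.0829; arbitrage exists.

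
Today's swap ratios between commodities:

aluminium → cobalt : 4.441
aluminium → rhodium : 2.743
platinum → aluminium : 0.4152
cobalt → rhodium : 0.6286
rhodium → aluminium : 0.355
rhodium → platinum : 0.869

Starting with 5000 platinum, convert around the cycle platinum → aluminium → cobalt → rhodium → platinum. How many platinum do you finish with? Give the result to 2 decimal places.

5000 platinum × 0.4152 = 2076 aluminium
2076 aluminium × 4.441 = 9219.516 cobalt
9219.516 cobalt × 0.6286 = 5795.3877576 rhodium
5795.3877576 rhodium × 0.869 = 5036.1919613544 platinum

5036.19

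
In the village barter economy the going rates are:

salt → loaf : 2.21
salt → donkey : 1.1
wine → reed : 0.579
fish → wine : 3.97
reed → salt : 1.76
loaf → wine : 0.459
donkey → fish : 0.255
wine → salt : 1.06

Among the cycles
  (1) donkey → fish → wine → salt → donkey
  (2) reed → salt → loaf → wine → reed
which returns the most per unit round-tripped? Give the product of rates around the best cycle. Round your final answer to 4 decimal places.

(1) 0.255 × 3.97 × 1.06 × 1.1 = 1.18040
(2) 1.76 × 2.21 × 0.459 × 0.579 = 1.03370
Highest is cycle (1) at 1.1804 (>1, arbitrage).

1.1804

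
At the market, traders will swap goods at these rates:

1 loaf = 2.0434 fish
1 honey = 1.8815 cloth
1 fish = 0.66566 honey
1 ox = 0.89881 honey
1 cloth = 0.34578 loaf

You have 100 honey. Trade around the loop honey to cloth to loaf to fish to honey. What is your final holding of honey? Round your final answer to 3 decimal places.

100 honey × 1.8815 = 188.15 cloth
188.15 cloth × 0.34578 = 65.058507 loaf
65.058507 loaf × 2.0434 = 132.9405532038 fish
132.9405532038 fish × 0.66566 = 88.493208645641508 honey

88.493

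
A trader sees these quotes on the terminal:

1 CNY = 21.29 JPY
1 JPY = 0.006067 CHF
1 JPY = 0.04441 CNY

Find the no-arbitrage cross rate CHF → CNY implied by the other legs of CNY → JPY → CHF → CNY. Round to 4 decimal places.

7.7419

Known legs of the cycle: 21.29 × 0.006067 = 0.12916643
For no arbitrage the full-cycle product must be 1, so the missing rate is 1 / 0.12916643 ≈ 7.741950.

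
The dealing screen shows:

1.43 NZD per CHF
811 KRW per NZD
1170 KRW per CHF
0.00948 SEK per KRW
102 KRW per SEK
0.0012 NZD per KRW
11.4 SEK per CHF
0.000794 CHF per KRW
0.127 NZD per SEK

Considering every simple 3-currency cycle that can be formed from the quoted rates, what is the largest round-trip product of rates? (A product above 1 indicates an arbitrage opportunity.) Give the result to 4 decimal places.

0.9764

NZD→KRW→SEK→NZD: 811 × 0.00948 × 0.127 = 0.97641
CHF→SEK→KRW→CHF: 11.4 × 102 × 0.000794 = 0.92326
CHF→NZD→KRW→CHF: 1.43 × 811 × 0.000794 = 0.92083
Maximum is NZD→KRW→SEK→NZD at 0.9764; no arbitrage — every cycle loses value.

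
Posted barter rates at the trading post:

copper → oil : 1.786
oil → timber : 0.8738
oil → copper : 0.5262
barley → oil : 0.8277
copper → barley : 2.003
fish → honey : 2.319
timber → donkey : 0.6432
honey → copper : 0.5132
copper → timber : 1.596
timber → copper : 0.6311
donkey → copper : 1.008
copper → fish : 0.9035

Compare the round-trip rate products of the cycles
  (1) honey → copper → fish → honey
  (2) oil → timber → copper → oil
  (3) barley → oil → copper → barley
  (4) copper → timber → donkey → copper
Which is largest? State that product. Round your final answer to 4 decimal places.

(1) 0.5132 × 0.9035 × 2.319 = 1.07527
(2) 0.8738 × 0.6311 × 1.786 = 0.98490
(3) 0.8277 × 0.5262 × 2.003 = 0.87238
(4) 1.596 × 0.6432 × 1.008 = 1.03476
Highest is cycle (1) at 1.0753 (>1, arbitrage).

1.0753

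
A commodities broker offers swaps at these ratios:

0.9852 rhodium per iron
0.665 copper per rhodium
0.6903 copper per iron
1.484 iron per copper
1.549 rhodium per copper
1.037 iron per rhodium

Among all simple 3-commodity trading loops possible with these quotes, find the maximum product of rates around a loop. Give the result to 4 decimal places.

1.1088

copper→rhodium→iron→copper: 1.549 × 1.037 × 0.6903 = 1.10884
copper→iron→rhodium→copper: 1.484 × 0.9852 × 0.665 = 0.97225
Maximum is copper→rhodium→iron→copper at 1.1088; arbitrage exists.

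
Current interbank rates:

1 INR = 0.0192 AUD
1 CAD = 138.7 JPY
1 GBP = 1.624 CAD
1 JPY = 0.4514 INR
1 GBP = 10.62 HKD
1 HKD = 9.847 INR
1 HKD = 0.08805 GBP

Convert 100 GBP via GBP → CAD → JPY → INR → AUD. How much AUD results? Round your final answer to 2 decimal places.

100 GBP × 1.624 = 162.4 CAD
162.4 CAD × 138.7 = 22524.88 JPY
22524.88 JPY × 0.4514 = 10167.730832 INR
10167.730832 INR × 0.0192 = 195.2204319744 AUD

195.22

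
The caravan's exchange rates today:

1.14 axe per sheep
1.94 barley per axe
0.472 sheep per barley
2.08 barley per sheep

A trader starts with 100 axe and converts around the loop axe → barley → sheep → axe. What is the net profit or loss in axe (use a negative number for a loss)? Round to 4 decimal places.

100 axe × 1.94 = 194 barley
194 barley × 0.472 = 91.568 sheep
91.568 sheep × 1.14 = 104.38752 axe
Net change: 104.38752 − 100 = 4.38752 axe

4.3875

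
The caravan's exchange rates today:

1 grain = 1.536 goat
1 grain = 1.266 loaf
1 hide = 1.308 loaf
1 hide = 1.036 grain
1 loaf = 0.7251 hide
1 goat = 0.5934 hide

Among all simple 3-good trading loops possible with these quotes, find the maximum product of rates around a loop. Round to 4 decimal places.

0.9510

hide→grain→loaf→hide: 1.036 × 1.266 × 0.7251 = 0.95102
hide→grain→goat→hide: 1.036 × 1.536 × 0.5934 = 0.94428
Maximum is hide→grain→loaf→hide at 0.9510; no arbitrage — every cycle loses value.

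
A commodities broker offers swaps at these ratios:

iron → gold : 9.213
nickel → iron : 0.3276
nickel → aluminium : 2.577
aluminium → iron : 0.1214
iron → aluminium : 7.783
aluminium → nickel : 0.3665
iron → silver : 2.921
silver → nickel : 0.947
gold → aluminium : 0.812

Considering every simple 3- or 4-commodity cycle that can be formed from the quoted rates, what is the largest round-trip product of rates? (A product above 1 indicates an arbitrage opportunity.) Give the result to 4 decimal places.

iron→aluminium→nickel→iron: 7.783 × 0.3665 × 0.3276 = 0.93447
iron→gold→aluminium→iron: 9.213 × 0.812 × 0.1214 = 0.90819
silver→nickel→iron→silver: 0.947 × 0.3276 × 2.921 = 0.90620
iron→gold→aluminium→nickel→iron: 9.213 × 0.812 × 0.3665 × 0.3276 = 0.89820
silver→nickel→aluminium→iron→silver: 0.947 × 2.577 × 0.1214 × 2.921 = 0.86540
Maximum is iron→aluminium→nickel→iron at 0.9345; no arbitrage — every cycle loses value.

0.9345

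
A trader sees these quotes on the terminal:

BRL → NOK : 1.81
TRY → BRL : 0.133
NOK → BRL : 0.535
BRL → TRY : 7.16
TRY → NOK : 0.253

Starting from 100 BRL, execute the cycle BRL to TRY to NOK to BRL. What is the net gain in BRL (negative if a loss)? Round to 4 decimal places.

-3.0858

100 BRL × 7.16 = 716 TRY
716 TRY × 0.253 = 181.148 NOK
181.148 NOK × 0.535 = 96.91418 BRL
Net change: 96.91418 − 100 = -3.08582 BRL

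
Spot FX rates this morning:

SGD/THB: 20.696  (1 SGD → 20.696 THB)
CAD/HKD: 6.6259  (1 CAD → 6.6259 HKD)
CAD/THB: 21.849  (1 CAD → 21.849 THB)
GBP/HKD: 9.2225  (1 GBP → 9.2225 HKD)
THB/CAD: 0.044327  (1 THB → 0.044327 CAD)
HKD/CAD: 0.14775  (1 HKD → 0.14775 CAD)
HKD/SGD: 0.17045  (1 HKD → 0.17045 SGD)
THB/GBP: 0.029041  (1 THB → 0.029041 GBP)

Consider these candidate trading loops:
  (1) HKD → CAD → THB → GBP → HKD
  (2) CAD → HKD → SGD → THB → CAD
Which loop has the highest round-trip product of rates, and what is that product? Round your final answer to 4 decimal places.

(1) 0.14775 × 21.849 × 0.029041 × 9.2225 = 0.86461
(2) 6.6259 × 0.17045 × 20.696 × 0.044327 = 1.03609
Highest is cycle (2) at 1.0361 (>1, arbitrage).

1.0361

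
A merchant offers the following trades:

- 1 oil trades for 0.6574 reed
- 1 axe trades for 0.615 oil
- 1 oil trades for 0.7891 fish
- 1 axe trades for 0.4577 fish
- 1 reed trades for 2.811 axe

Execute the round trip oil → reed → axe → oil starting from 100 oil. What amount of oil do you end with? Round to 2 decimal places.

113.65

100 oil × 0.6574 = 65.74 reed
65.74 reed × 2.811 = 184.79514 axe
184.79514 axe × 0.615 = 113.6490111 oil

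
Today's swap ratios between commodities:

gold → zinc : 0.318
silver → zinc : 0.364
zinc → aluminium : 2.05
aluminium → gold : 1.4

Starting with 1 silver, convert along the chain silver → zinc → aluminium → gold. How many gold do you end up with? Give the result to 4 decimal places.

1.0447

1 silver × 0.364 = 0.364 zinc
0.364 zinc × 2.05 = 0.7462 aluminium
0.7462 aluminium × 1.4 = 1.04468 gold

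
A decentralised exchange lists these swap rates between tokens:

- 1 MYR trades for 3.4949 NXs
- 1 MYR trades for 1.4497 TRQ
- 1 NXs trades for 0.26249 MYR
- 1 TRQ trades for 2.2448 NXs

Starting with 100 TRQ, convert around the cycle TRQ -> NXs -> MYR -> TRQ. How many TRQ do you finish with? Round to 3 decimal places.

100 TRQ × 2.2448 = 224.48 NXs
224.48 NXs × 0.26249 = 58.9237552 MYR
58.9237552 MYR × 1.4497 = 85.42176791344 TRQ

85.422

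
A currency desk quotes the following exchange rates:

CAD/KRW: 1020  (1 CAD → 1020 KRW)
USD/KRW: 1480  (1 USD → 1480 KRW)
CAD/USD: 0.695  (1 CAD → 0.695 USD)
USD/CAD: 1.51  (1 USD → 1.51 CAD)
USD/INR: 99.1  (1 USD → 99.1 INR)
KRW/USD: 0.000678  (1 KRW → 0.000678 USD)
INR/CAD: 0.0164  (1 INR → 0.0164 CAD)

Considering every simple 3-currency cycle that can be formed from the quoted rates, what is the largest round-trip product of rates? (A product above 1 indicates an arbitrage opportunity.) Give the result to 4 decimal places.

CAD→USD→INR→CAD: 0.695 × 99.1 × 0.0164 = 1.12954
KRW→USD→CAD→KRW: 0.000678 × 1.51 × 1020 = 1.04426
Maximum is CAD→USD→INR→CAD at 1.1295; arbitrage exists.

1.1295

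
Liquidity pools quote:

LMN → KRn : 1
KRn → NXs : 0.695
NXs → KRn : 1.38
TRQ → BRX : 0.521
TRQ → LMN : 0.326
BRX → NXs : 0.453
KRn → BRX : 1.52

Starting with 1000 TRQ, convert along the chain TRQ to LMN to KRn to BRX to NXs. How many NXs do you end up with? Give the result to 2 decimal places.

224.47

1000 TRQ × 0.326 = 326 LMN
326 LMN × 1 = 326 KRn
326 KRn × 1.52 = 495.52 BRX
495.52 BRX × 0.453 = 224.47056 NXs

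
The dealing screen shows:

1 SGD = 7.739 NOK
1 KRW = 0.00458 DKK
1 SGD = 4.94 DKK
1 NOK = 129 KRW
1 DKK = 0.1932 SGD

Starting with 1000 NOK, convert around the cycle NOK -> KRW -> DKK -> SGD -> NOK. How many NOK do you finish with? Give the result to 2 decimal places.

1000 NOK × 129 = 129000 KRW
129000 KRW × 0.00458 = 590.82 DKK
590.82 DKK × 0.1932 = 114.146424 SGD
114.146424 SGD × 7.739 = 883.379175336 NOK

883.38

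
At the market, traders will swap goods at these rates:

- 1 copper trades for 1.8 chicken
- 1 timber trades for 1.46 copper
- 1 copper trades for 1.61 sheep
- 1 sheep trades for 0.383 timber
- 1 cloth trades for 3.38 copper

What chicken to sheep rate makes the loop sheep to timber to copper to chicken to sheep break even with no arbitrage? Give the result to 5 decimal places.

Known legs of the cycle: 0.383 × 1.46 × 1.8 = 1.006524
For no arbitrage the full-cycle product must be 1, so the missing rate is 1 / 1.006524 ≈ 0.9935183.

0.99352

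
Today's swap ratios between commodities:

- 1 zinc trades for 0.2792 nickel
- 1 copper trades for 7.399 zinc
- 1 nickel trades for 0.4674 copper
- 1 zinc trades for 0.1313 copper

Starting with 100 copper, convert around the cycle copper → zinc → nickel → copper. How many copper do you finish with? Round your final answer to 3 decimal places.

96.556

100 copper × 7.399 = 739.9 zinc
739.9 zinc × 0.2792 = 206.58008 nickel
206.58008 nickel × 0.4674 = 96.555529392 copper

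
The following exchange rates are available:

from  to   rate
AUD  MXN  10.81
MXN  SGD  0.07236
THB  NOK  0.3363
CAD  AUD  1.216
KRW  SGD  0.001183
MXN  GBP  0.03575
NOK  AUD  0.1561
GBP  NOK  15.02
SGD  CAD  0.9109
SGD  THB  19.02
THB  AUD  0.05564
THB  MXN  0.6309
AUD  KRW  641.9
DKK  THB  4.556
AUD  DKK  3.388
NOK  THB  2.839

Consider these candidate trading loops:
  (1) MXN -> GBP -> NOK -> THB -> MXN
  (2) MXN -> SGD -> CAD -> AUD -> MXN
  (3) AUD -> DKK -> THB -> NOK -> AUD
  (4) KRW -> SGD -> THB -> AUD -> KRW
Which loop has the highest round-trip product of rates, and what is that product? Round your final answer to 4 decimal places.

0.9618

(1) 0.03575 × 15.02 × 2.839 × 0.6309 = 0.96177
(2) 0.07236 × 0.9109 × 1.216 × 10.81 = 0.86642
(3) 3.388 × 4.556 × 0.3363 × 0.1561 = 0.81032
(4) 0.001183 × 19.02 × 0.05564 × 641.9 = 0.80362
Highest is cycle (1) at 0.9618 (≤1, no arbitrage).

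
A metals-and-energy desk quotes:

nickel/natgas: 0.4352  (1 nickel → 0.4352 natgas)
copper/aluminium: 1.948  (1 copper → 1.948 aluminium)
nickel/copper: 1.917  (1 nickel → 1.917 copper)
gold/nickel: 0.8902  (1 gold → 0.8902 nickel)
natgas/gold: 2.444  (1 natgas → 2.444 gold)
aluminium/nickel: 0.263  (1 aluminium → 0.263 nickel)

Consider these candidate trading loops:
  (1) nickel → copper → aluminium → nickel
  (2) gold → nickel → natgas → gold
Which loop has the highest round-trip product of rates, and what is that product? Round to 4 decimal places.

0.9821

(1) 1.917 × 1.948 × 0.263 = 0.98213
(2) 0.8902 × 0.4352 × 2.444 = 0.94684
Highest is cycle (1) at 0.9821 (≤1, no arbitrage).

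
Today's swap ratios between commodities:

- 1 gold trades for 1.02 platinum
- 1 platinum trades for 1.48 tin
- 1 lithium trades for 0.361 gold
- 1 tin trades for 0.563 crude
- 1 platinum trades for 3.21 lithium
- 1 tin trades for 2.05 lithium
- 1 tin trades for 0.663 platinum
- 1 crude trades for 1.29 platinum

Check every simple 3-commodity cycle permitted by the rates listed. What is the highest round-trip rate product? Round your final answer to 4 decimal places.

gold→platinum→lithium→gold: 1.02 × 3.21 × 0.361 = 1.18199
tin→crude→platinum→tin: 0.563 × 1.29 × 1.48 = 1.07488
Maximum is gold→platinum→lithium→gold at 1.1820; arbitrage exists.

1.1820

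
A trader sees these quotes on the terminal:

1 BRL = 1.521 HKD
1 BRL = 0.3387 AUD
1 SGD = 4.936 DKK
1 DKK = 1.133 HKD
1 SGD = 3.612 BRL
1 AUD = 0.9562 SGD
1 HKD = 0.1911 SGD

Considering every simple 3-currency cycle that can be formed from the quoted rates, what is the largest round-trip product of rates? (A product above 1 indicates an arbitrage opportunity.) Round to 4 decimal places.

1.1698

AUD→SGD→BRL→AUD: 0.9562 × 3.612 × 0.3387 = 1.16980
SGD→DKK→HKD→SGD: 4.936 × 1.133 × 0.1911 = 1.06872
BRL→HKD→SGD→BRL: 1.521 × 0.1911 × 3.612 = 1.04988
Maximum is AUD→SGD→BRL→AUD at 1.1698; arbitrage exists.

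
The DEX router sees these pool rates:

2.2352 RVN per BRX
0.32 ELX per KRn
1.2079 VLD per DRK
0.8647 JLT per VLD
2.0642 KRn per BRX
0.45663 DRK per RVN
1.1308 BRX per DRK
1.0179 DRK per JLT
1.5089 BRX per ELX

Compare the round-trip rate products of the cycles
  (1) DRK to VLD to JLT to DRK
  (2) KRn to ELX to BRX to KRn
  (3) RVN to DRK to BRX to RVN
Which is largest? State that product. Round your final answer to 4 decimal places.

(1) 1.2079 × 0.8647 × 1.0179 = 1.06317
(2) 0.32 × 1.5089 × 2.0642 = 0.99669
(3) 0.45663 × 1.1308 × 2.2352 = 1.15416
Highest is cycle (3) at 1.1542 (>1, arbitrage).

1.1542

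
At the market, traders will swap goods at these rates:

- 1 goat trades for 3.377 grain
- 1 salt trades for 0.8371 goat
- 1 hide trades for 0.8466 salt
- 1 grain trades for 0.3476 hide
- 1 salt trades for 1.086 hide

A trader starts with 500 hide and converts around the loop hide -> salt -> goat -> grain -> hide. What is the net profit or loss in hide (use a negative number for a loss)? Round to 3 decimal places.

500 hide × 0.8466 = 423.3 salt
423.3 salt × 0.8371 = 354.34443 goat
354.34443 goat × 3.377 = 1196.62114011 grain
1196.62114011 grain × 0.3476 = 415.945508302236 hide
Net change: 415.945508302236 − 500 = -84.054491697764 hide

-84.054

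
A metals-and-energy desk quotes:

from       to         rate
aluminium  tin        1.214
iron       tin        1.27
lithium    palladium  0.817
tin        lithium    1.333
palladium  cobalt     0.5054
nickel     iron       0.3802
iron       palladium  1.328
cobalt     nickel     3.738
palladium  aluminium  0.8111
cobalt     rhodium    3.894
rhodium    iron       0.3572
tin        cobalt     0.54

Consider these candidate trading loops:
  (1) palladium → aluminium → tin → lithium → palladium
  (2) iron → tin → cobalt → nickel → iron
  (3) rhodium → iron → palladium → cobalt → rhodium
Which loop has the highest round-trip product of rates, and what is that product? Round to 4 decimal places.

1.0724

(1) 0.8111 × 1.214 × 1.333 × 0.817 = 1.07237
(2) 1.27 × 0.54 × 3.738 × 0.3802 = 0.97465
(3) 0.3572 × 1.328 × 0.5054 × 3.894 = 0.93356
Highest is cycle (1) at 1.0724 (>1, arbitrage).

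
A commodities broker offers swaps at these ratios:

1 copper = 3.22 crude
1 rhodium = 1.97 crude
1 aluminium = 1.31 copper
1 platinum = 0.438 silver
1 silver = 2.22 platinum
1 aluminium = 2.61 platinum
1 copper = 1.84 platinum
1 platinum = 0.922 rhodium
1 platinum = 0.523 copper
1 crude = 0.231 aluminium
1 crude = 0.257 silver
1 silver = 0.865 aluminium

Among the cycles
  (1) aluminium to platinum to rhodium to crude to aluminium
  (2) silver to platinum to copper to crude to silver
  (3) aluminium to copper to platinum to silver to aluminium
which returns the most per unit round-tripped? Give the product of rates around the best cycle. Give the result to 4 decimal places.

1.0951

(1) 2.61 × 0.922 × 1.97 × 0.231 = 1.09509
(2) 2.22 × 0.523 × 3.22 × 0.257 = 0.96082
(3) 1.31 × 1.84 × 0.438 × 0.865 = 0.91323
Highest is cycle (1) at 1.0951 (>1, arbitrage).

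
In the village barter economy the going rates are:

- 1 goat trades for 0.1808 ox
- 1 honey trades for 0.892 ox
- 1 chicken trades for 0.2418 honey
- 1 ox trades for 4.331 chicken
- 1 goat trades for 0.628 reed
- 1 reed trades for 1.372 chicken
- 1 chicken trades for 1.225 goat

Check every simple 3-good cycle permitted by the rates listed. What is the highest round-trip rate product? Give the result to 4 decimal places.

1.0555

reed→chicken→goat→reed: 1.372 × 1.225 × 0.628 = 1.05548
ox→chicken→goat→ox: 4.331 × 1.225 × 0.1808 = 0.95923
ox→chicken→honey→ox: 4.331 × 0.2418 × 0.892 = 0.93413
Maximum is reed→chicken→goat→reed at 1.0555; arbitrage exists.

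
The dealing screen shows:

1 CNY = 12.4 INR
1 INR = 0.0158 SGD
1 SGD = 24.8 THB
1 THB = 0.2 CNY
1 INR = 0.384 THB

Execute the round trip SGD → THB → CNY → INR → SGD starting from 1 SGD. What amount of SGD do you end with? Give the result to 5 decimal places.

0.97176

1 SGD × 24.8 = 24.8 THB
24.8 THB × 0.2 = 4.96 CNY
4.96 CNY × 12.4 = 61.504 INR
61.504 INR × 0.0158 = 0.9717632 SGD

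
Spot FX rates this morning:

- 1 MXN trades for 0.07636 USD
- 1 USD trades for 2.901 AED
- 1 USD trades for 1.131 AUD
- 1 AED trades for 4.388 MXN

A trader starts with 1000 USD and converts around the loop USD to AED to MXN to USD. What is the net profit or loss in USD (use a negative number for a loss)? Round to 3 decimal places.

-27.969

1000 USD × 2.901 = 2901 AED
2901 AED × 4.388 = 12729.588 MXN
12729.588 MXN × 0.07636 = 972.03133968 USD
Net change: 972.03133968 − 1000 = -27.96866032 USD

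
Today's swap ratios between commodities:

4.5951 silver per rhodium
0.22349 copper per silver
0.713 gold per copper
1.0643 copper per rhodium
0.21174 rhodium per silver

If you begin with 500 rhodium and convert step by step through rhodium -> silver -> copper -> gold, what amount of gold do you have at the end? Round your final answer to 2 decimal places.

366.11

500 rhodium × 4.5951 = 2297.55 silver
2297.55 silver × 0.22349 = 513.4794495 copper
513.4794495 copper × 0.713 = 366.1108474935 gold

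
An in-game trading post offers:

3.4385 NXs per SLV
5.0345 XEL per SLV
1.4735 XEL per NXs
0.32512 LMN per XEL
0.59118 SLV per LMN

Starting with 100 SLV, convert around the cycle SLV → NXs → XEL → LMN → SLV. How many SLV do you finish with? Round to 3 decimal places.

97.383

100 SLV × 3.4385 = 343.85 NXs
343.85 NXs × 1.4735 = 506.662975 XEL
506.662975 XEL × 0.32512 = 164.726266432 LMN
164.726266432 LMN × 0.59118 = 97.38287418926976 SLV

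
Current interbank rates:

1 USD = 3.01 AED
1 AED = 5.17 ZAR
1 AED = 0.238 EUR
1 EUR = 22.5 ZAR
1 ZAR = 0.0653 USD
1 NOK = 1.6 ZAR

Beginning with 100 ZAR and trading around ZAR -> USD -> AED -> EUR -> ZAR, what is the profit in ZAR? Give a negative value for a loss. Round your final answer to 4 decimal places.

100 ZAR × 0.0653 = 6.53 USD
6.53 USD × 3.01 = 19.6553 AED
19.6553 AED × 0.238 = 4.6779614 EUR
4.6779614 EUR × 22.5 = 105.2541315 ZAR
Net change: 105.2541315 − 100 = 5.2541315 ZAR

5.2541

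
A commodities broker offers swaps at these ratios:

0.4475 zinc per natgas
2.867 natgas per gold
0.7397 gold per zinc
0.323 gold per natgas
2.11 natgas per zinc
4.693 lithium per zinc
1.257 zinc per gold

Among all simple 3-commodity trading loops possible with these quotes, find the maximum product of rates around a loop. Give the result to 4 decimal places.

0.9490

zinc→gold→natgas→zinc: 0.7397 × 2.867 × 0.4475 = 0.94902
zinc→natgas→gold→zinc: 2.11 × 0.323 × 1.257 = 0.85668
Maximum is zinc→gold→natgas→zinc at 0.9490; no arbitrage — every cycle loses value.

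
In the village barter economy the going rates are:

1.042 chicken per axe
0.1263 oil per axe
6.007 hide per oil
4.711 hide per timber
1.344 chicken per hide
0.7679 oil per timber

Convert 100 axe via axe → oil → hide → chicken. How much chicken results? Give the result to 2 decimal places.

101.97

100 axe × 0.1263 = 12.63 oil
12.63 oil × 6.007 = 75.86841 hide
75.86841 hide × 1.344 = 101.96714304 chicken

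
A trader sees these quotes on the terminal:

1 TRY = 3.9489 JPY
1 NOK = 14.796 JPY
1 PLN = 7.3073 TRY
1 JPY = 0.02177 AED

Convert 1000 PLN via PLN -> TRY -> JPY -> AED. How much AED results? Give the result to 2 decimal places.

1000 PLN × 7.3073 = 7307.3 TRY
7307.3 TRY × 3.9489 = 28855.79697 JPY
28855.79697 JPY × 0.02177 = 628.1907000369 AED

628.19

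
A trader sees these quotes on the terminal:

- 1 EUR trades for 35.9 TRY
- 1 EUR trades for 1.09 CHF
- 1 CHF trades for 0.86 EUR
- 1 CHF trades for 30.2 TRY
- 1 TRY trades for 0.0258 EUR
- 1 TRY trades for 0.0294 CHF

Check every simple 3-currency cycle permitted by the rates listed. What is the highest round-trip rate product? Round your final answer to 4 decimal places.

EUR→TRY→CHF→EUR: 35.9 × 0.0294 × 0.86 = 0.90770
EUR→CHF→TRY→EUR: 1.09 × 30.2 × 0.0258 = 0.84928
Maximum is EUR→TRY→CHF→EUR at 0.9077; no arbitrage — every cycle loses value.

0.9077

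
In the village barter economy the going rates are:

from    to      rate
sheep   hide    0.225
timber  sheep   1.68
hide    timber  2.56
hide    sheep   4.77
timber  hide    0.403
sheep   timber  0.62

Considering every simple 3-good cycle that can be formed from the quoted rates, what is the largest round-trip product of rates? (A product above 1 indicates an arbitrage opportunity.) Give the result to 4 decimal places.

1.1918

hide→sheep→timber→hide: 4.77 × 0.62 × 0.403 = 1.19183
hide→timber→sheep→hide: 2.56 × 1.68 × 0.225 = 0.96768
Maximum is hide→sheep→timber→hide at 1.1918; arbitrage exists.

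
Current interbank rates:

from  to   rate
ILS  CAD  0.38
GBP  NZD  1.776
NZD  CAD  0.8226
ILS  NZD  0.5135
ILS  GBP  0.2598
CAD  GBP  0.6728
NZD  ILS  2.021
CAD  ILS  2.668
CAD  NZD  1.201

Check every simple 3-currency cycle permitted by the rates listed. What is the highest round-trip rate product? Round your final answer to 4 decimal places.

1.1270

ILS→NZD→CAD→ILS: 0.5135 × 0.8226 × 2.668 = 1.12698
CAD→GBP→NZD→CAD: 0.6728 × 1.776 × 0.8226 = 0.98292
ILS→GBP→NZD→ILS: 0.2598 × 1.776 × 2.021 = 0.93250
ILS→CAD→NZD→ILS: 0.38 × 1.201 × 2.021 = 0.92234
Maximum is ILS→NZD→CAD→ILS at 1.1270; arbitrage exists.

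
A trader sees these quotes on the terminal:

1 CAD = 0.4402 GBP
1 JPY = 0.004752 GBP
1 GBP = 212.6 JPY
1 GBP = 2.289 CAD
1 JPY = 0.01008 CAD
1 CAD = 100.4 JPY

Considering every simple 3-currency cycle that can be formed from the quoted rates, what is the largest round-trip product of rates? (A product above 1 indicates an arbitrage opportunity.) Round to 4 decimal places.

CAD→JPY→GBP→CAD: 100.4 × 0.004752 × 2.289 = 1.09208
CAD→GBP→JPY→CAD: 0.4402 × 212.6 × 0.01008 = 0.94335
Maximum is CAD→JPY→GBP→CAD at 1.0921; arbitrage exists.

1.0921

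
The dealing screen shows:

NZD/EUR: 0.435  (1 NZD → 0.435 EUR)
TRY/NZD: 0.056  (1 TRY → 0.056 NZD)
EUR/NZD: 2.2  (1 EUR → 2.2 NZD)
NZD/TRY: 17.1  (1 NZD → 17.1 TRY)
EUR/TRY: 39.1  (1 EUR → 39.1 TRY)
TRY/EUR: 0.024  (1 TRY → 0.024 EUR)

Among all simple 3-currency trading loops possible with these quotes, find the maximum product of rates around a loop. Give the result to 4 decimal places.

0.9525

EUR→TRY→NZD→EUR: 39.1 × 0.056 × 0.435 = 0.95248
EUR→NZD→TRY→EUR: 2.2 × 17.1 × 0.024 = 0.90288
Maximum is EUR→TRY→NZD→EUR at 0.9525; no arbitrage — every cycle loses value.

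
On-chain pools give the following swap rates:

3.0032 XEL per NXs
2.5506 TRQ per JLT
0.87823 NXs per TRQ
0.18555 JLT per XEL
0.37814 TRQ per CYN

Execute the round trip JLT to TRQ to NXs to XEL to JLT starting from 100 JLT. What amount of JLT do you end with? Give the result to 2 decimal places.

100 JLT × 2.5506 = 255.06 TRQ
255.06 TRQ × 0.87823 = 224.0013438 NXs
224.0013438 NXs × 3.0032 = 672.72083570016 XEL
672.72083570016 XEL × 0.18555 = 124.823351064164688 JLT

124.82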